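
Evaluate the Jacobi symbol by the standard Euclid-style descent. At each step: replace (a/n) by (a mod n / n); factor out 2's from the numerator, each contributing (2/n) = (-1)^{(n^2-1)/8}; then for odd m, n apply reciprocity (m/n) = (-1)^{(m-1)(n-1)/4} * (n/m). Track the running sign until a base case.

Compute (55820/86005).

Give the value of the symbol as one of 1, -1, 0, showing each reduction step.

55820 = 2^2·13955; (2/86005) = -1 since 86005 mod 8 = 5, so (55820/86005) = (-1)^2·(13955/86005); sign now +1
reciprocity: (13955/86005) = +1·(86005/13955) since 13955 mod 4 = 3, 86005 mod 4 = 1; sign now +1
(86005/13955) = (2275/13955)   [reduce mod 13955]
reciprocity: (2275/13955) = -1·(13955/2275) since 2275 mod 4 = 3, 13955 mod 4 = 3; sign now -1
(13955/2275) = (305/2275)   [reduce mod 2275]
reciprocity: (305/2275) = +1·(2275/305) since 305 mod 4 = 1, 2275 mod 4 = 3; sign now -1
(2275/305) = (140/305)   [reduce mod 305]
140 = 2^2·35; (2/305) = +1 since 305 mod 8 = 1, so (140/305) = (+1)^2·(35/305); sign now -1
reciprocity: (35/305) = +1·(305/35) since 35 mod 4 = 3, 305 mod 4 = 1; sign now -1
(305/35) = (25/35)   [reduce mod 35]
reciprocity: (25/35) = +1·(35/25) since 25 mod 4 = 1, 35 mod 4 = 3; sign now -1
(35/25) = (10/25)   [reduce mod 25]
10 = 2^1·5; (2/25) = +1 since 25 mod 8 = 1, so (10/25) = (+1)^1·(5/25); sign now -1
reciprocity: (5/25) = +1·(25/5) since 5 mod 4 = 1, 25 mod 4 = 1; sign now -1
(25/5) = (0/5)   [reduce mod 5]
(0/5) = 0   [gcd(a, n) > 1]; final value = 0

0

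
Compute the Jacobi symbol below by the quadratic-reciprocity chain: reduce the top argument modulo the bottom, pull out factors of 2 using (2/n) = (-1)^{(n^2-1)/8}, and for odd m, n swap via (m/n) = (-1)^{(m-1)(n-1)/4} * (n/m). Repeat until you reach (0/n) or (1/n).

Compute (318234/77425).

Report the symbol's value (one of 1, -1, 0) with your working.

(318234/77425): 318234 mod 77425 = 8534, so (318234/77425) = (8534/77425)
factor out 2^1: 8534 = 2^1·4267; with 77425 mod 8 = 1, (2/77425) = +1; sign now +1; continue with (4267/77425)
flip (4267/77425) -> (77425/4267): both odd, 4267 mod 4 = 3, 77425 mod 4 = 1, so the flip contributes +1; sign now +1
(77425/4267): 77425 mod 4267 = 619, so (77425/4267) = (619/4267)
flip (619/4267) -> (4267/619): both odd, 619 mod 4 = 3, 4267 mod 4 = 3, so the flip contributes -1; sign now -1
(4267/619): 4267 mod 619 = 553, so (4267/619) = (553/619)
flip (553/619) -> (619/553): both odd, 553 mod 4 = 1, 619 mod 4 = 3, so the flip contributes +1; sign now -1
(619/553): 619 mod 553 = 66, so (619/553) = (66/553)
factor out 2^1: 66 = 2^1·33; with 553 mod 8 = 1, (2/553) = +1; sign now -1; continue with (33/553)
flip (33/553) -> (553/33): both odd, 33 mod 4 = 1, 553 mod 4 = 1, so the flip contributes +1; sign now -1
(553/33): 553 mod 33 = 25, so (553/33) = (25/33)
flip (25/33) -> (33/25): both odd, 25 mod 4 = 1, 33 mod 4 = 1, so the flip contributes +1; sign now -1
(33/25): 33 mod 25 = 8, so (33/25) = (8/25)
factor out 2^3: 8 = 2^3·1; with 25 mod 8 = 1, (2/25) = +1; sign now -1; continue with (1/25)
reached (1/25) = 1, so the symbol is -1

-1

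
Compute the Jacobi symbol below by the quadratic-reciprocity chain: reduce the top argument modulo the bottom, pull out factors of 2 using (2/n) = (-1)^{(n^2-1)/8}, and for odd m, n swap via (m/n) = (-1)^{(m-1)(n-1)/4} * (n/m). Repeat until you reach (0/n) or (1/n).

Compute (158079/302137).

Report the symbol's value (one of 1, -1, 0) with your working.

reciprocity: (158079/302137) = +1·(302137/158079) since 158079 mod 4 = 3, 302137 mod 4 = 1; sign now +1
(302137/158079) = (144058/158079)   [reduce mod 158079]
144058 = 2^1·72029; (2/158079) = +1 since 158079 mod 8 = 7, so (144058/158079) = (+1)^1·(72029/158079); sign now +1
reciprocity: (72029/158079) = +1·(158079/72029) since 72029 mod 4 = 1, 158079 mod 4 = 3; sign now +1
(158079/72029) = (14021/72029)   [reduce mod 72029]
reciprocity: (14021/72029) = +1·(72029/14021) since 14021 mod 4 = 1, 72029 mod 4 = 1; sign now +1
(72029/14021) = (1924/14021)   [reduce mod 14021]
1924 = 2^2·481; (2/14021) = -1 since 14021 mod 8 = 5, so (1924/14021) = (-1)^2·(481/14021); sign now +1
reciprocity: (481/14021) = +1·(14021/481) since 481 mod 4 = 1, 14021 mod 4 = 1; sign now +1
(14021/481) = (72/481)   [reduce mod 481]
72 = 2^3·9; (2/481) = +1 since 481 mod 8 = 1, so (72/481) = (+1)^3·(9/481); sign now +1
reciprocity: (9/481) = +1·(481/9) since 9 mod 4 = 1, 481 mod 4 = 1; sign now +1
(481/9) = (4/9)   [reduce mod 9]
4 = 2^2·1; (2/9) = +1 since 9 mod 8 = 1, so (4/9) = (+1)^2·(1/9); sign now +1
(1/9) = 1; final value = sign = +1

1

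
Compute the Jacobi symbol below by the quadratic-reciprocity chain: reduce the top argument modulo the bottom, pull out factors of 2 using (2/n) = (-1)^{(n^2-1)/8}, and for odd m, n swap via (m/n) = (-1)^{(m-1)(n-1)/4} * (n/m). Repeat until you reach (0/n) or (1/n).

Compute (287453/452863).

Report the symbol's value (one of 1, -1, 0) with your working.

0

flip (287453/452863) -> (452863/287453): both odd, 287453 mod 4 = 1, 452863 mod 4 = 3, so the flip contributes +1; sign now +1
(452863/287453): 452863 mod 287453 = 165410, so (452863/287453) = (165410/287453)
factor out 2^1: 165410 = 2^1·82705; with 287453 mod 8 = 5, (2/287453) = -1; sign now -1; continue with (82705/287453)
flip (82705/287453) -> (287453/82705): both odd, 82705 mod 4 = 1, 287453 mod 4 = 1, so the flip contributes +1; sign now -1
(287453/82705): 287453 mod 82705 = 39338, so (287453/82705) = (39338/82705)
factor out 2^1: 39338 = 2^1·19669; with 82705 mod 8 = 1, (2/82705) = +1; sign now -1; continue with (19669/82705)
flip (19669/82705) -> (82705/19669): both odd, 19669 mod 4 = 1, 82705 mod 4 = 1, so the flip contributes +1; sign now -1
(82705/19669): 82705 mod 19669 = 4029, so (82705/19669) = (4029/19669)
flip (4029/19669) -> (19669/4029): both odd, 4029 mod 4 = 1, 19669 mod 4 = 1, so the flip contributes +1; sign now -1
(19669/4029): 19669 mod 4029 = 3553, so (19669/4029) = (3553/4029)
flip (3553/4029) -> (4029/3553): both odd, 3553 mod 4 = 1, 4029 mod 4 = 1, so the flip contributes +1; sign now -1
(4029/3553): 4029 mod 3553 = 476, so (4029/3553) = (476/3553)
factor out 2^2: 476 = 2^2·119; with 3553 mod 8 = 1, (2/3553) = +1; sign now -1; continue with (119/3553)
flip (119/3553) -> (3553/119): both odd, 119 mod 4 = 3, 3553 mod 4 = 1, so the flip contributes +1; sign now -1
(3553/119): 3553 mod 119 = 102, so (3553/119) = (102/119)
factor out 2^1: 102 = 2^1·51; with 119 mod 8 = 7, (2/119) = +1; sign now -1; continue with (51/119)
flip (51/119) -> (119/51): both odd, 51 mod 4 = 3, 119 mod 4 = 3, so the flip contributes -1; sign now +1
(119/51): 119 mod 51 = 17, so (119/51) = (17/51)
flip (17/51) -> (51/17): both odd, 17 mod 4 = 1, 51 mod 4 = 3, so the flip contributes +1; sign now +1
(51/17): 51 mod 17 = 0, so (51/17) = (0/17)
reached (0/17); gcd(a, n) > 1, so (0/17) = 0 and the symbol is 0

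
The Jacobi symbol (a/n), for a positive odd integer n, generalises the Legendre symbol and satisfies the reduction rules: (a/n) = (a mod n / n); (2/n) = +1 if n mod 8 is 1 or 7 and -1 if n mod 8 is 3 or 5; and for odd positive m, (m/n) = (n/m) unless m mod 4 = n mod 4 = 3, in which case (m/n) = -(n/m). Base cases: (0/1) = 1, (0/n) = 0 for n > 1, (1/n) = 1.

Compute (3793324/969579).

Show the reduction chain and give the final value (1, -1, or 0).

-1

(3793324/969579): 3793324 mod 969579 = 884587, so (3793324/969579) = (884587/969579)
flip (884587/969579) -> (969579/884587): both odd, 884587 mod 4 = 3, 969579 mod 4 = 3, so the flip contributes -1; sign now -1
(969579/884587): 969579 mod 884587 = 84992, so (969579/884587) = (84992/884587)
factor out 2^10: 84992 = 2^10·83; with 884587 mod 8 = 3, (2/884587) = -1; sign now -1; continue with (83/884587)
flip (83/884587) -> (884587/83): both odd, 83 mod 4 = 3, 884587 mod 4 = 3, so the flip contributes -1; sign now +1
(884587/83): 884587 mod 83 = 56, so (884587/83) = (56/83)
factor out 2^3: 56 = 2^3·7; with 83 mod 8 = 3, (2/83) = -1; sign now -1; continue with (7/83)
flip (7/83) -> (83/7): both odd, 7 mod 4 = 3, 83 mod 4 = 3, so the flip contributes -1; sign now +1
(83/7): 83 mod 7 = 6, so (83/7) = (6/7)
factor out 2^1: 6 = 2^1·3; with 7 mod 8 = 7, (2/7) = +1; sign now +1; continue with (3/7)
flip (3/7) -> (7/3): both odd, 3 mod 4 = 3, 7 mod 4 = 3, so the flip contributes -1; sign now -1
(7/3): 7 mod 3 = 1, so (7/3) = (1/3)
reached (1/3) = 1, so the symbol is -1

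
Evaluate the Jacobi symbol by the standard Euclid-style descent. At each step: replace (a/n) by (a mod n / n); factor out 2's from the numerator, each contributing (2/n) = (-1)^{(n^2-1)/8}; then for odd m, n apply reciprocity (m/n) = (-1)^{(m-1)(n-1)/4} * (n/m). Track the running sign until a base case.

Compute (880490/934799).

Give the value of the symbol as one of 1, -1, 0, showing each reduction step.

880490 = 2^1·440245; (2/934799) = +1 since 934799 mod 8 = 7, so (880490/934799) = (+1)^1·(440245/934799); sign now +1
reciprocity: (440245/934799) = +1·(934799/440245) since 440245 mod 4 = 1, 934799 mod 4 = 3; sign now +1
(934799/440245) = (54309/440245)   [reduce mod 440245]
reciprocity: (54309/440245) = +1·(440245/54309) since 54309 mod 4 = 1, 440245 mod 4 = 1; sign now +1
(440245/54309) = (5773/54309)   [reduce mod 54309]
reciprocity: (5773/54309) = +1·(54309/5773) since 5773 mod 4 = 1, 54309 mod 4 = 1; sign now +1
(54309/5773) = (2352/5773)   [reduce mod 5773]
2352 = 2^4·147; (2/5773) = -1 since 5773 mod 8 = 5, so (2352/5773) = (-1)^4·(147/5773); sign now +1
reciprocity: (147/5773) = +1·(5773/147) since 147 mod 4 = 3, 5773 mod 4 = 1; sign now +1
(5773/147) = (40/147)   [reduce mod 147]
40 = 2^3·5; (2/147) = -1 since 147 mod 8 = 3, so (40/147) = (-1)^3·(5/147); sign now -1
reciprocity: (5/147) = +1·(147/5) since 5 mod 4 = 1, 147 mod 4 = 3; sign now -1
(147/5) = (2/5)   [reduce mod 5]
2 = 2^1·1; (2/5) = -1 since 5 mod 8 = 5, so (2/5) = (-1)^1·(1/5); sign now +1
(1/5) = 1; final value = sign = +1

1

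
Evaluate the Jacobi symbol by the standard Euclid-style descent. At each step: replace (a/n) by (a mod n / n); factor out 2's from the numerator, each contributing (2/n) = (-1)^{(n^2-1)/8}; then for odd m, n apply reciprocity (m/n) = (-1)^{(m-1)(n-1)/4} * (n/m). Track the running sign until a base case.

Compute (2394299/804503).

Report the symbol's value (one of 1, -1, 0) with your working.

-1

(2394299/804503) = (785293/804503)   [reduce mod 804503]
reciprocity: (785293/804503) = +1·(804503/785293) since 785293 mod 4 = 1, 804503 mod 4 = 3; sign now +1
(804503/785293) = (19210/785293)   [reduce mod 785293]
19210 = 2^1·9605; (2/785293) = -1 since 785293 mod 8 = 5, so (19210/785293) = (-1)^1·(9605/785293); sign now -1
reciprocity: (9605/785293) = +1·(785293/9605) since 9605 mod 4 = 1, 785293 mod 4 = 1; sign now -1
(785293/9605) = (7288/9605)   [reduce mod 9605]
7288 = 2^3·911; (2/9605) = -1 since 9605 mod 8 = 5, so (7288/9605) = (-1)^3·(911/9605); sign now +1
reciprocity: (911/9605) = +1·(9605/911) since 911 mod 4 = 3, 9605 mod 4 = 1; sign now +1
(9605/911) = (495/911)   [reduce mod 911]
reciprocity: (495/911) = -1·(911/495) since 495 mod 4 = 3, 911 mod 4 = 3; sign now -1
(911/495) = (416/495)   [reduce mod 495]
416 = 2^5·13; (2/495) = +1 since 495 mod 8 = 7, so (416/495) = (+1)^5·(13/495); sign now -1
reciprocity: (13/495) = +1·(495/13) since 13 mod 4 = 1, 495 mod 4 = 3; sign now -1
(495/13) = (1/13)   [reduce mod 13]
(1/13) = 1; final value = sign = -1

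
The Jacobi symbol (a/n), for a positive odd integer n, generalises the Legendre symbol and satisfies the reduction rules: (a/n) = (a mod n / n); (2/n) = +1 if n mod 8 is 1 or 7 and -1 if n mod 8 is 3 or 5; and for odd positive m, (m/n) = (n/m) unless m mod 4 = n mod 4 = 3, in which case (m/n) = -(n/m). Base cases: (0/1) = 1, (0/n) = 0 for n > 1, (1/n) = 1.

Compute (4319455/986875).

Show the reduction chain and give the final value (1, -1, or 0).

0

(4319455/986875) = (371955/986875)   [reduce mod 986875]
reciprocity: (371955/986875) = -1·(986875/371955) since 371955 mod 4 = 3, 986875 mod 4 = 3; sign now -1
(986875/371955) = (242965/371955)   [reduce mod 371955]
reciprocity: (242965/371955) = +1·(371955/242965) since 242965 mod 4 = 1, 371955 mod 4 = 3; sign now -1
(371955/242965) = (128990/242965)   [reduce mod 242965]
128990 = 2^1·64495; (2/242965) = -1 since 242965 mod 8 = 5, so (128990/242965) = (-1)^1·(64495/242965); sign now +1
reciprocity: (64495/242965) = +1·(242965/64495) since 64495 mod 4 = 3, 242965 mod 4 = 1; sign now +1
(242965/64495) = (49480/64495)   [reduce mod 64495]
49480 = 2^3·6185; (2/64495) = +1 since 64495 mod 8 = 7, so (49480/64495) = (+1)^3·(6185/64495); sign now +1
reciprocity: (6185/64495) = +1·(64495/6185) since 6185 mod 4 = 1, 64495 mod 4 = 3; sign now +1
(64495/6185) = (2645/6185)   [reduce mod 6185]
reciprocity: (2645/6185) = +1·(6185/2645) since 2645 mod 4 = 1, 6185 mod 4 = 1; sign now +1
(6185/2645) = (895/2645)   [reduce mod 2645]
reciprocity: (895/2645) = +1·(2645/895) since 895 mod 4 = 3, 2645 mod 4 = 1; sign now +1
(2645/895) = (855/895)   [reduce mod 895]
reciprocity: (855/895) = -1·(895/855) since 855 mod 4 = 3, 895 mod 4 = 3; sign now -1
(895/855) = (40/855)   [reduce mod 855]
40 = 2^3·5; (2/855) = +1 since 855 mod 8 = 7, so (40/855) = (+1)^3·(5/855); sign now -1
reciprocity: (5/855) = +1·(855/5) since 5 mod 4 = 1, 855 mod 4 = 3; sign now -1
(855/5) = (0/5)   [reduce mod 5]
(0/5) = 0   [gcd(a, n) > 1]; final value = 0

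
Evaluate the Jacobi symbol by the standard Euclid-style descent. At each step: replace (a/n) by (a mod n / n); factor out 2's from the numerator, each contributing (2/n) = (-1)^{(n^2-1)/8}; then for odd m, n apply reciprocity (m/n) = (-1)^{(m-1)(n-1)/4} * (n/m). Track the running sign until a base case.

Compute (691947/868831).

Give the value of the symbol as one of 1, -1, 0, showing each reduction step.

-1

reciprocity: (691947/868831) = -1·(868831/691947) since 691947 mod 4 = 3, 868831 mod 4 = 3; sign now -1
(868831/691947) = (176884/691947)   [reduce mod 691947]
176884 = 2^2·44221; (2/691947) = -1 since 691947 mod 8 = 3, so (176884/691947) = (-1)^2·(44221/691947); sign now -1
reciprocity: (44221/691947) = +1·(691947/44221) since 44221 mod 4 = 1, 691947 mod 4 = 3; sign now -1
(691947/44221) = (28632/44221)   [reduce mod 44221]
28632 = 2^3·3579; (2/44221) = -1 since 44221 mod 8 = 5, so (28632/44221) = (-1)^3·(3579/44221); sign now +1
reciprocity: (3579/44221) = +1·(44221/3579) since 3579 mod 4 = 3, 44221 mod 4 = 1; sign now +1
(44221/3579) = (1273/3579)   [reduce mod 3579]
reciprocity: (1273/3579) = +1·(3579/1273) since 1273 mod 4 = 1, 3579 mod 4 = 3; sign now +1
(3579/1273) = (1033/1273)   [reduce mod 1273]
reciprocity: (1033/1273) = +1·(1273/1033) since 1033 mod 4 = 1, 1273 mod 4 = 1; sign now +1
(1273/1033) = (240/1033)   [reduce mod 1033]
240 = 2^4·15; (2/1033) = +1 since 1033 mod 8 = 1, so (240/1033) = (+1)^4·(15/1033); sign now +1
reciprocity: (15/1033) = +1·(1033/15) since 15 mod 4 = 3, 1033 mod 4 = 1; sign now +1
(1033/15) = (13/15)   [reduce mod 15]
reciprocity: (13/15) = +1·(15/13) since 13 mod 4 = 1, 15 mod 4 = 3; sign now +1
(15/13) = (2/13)   [reduce mod 13]
2 = 2^1·1; (2/13) = -1 since 13 mod 8 = 5, so (2/13) = (-1)^1·(1/13); sign now -1
(1/13) = 1; final value = sign = -1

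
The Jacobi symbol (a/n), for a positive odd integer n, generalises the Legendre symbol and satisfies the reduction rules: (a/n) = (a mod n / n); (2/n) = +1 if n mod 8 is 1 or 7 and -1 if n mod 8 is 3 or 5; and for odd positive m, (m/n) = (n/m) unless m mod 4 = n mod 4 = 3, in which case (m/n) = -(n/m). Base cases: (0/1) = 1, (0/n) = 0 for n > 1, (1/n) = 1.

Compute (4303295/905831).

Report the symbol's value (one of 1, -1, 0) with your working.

-1

(4303295/905831) = (679971/905831)   [reduce mod 905831]
reciprocity: (679971/905831) = -1·(905831/679971) since 679971 mod 4 = 3, 905831 mod 4 = 3; sign now -1
(905831/679971) = (225860/679971)   [reduce mod 679971]
225860 = 2^2·56465; (2/679971) = -1 since 679971 mod 8 = 3, so (225860/679971) = (-1)^2·(56465/679971); sign now -1
reciprocity: (56465/679971) = +1·(679971/56465) since 56465 mod 4 = 1, 679971 mod 4 = 3; sign now -1
(679971/56465) = (2391/56465)   [reduce mod 56465]
reciprocity: (2391/56465) = +1·(56465/2391) since 2391 mod 4 = 3, 56465 mod 4 = 1; sign now -1
(56465/2391) = (1472/2391)   [reduce mod 2391]
1472 = 2^6·23; (2/2391) = +1 since 2391 mod 8 = 7, so (1472/2391) = (+1)^6·(23/2391); sign now -1
reciprocity: (23/2391) = -1·(2391/23) since 23 mod 4 = 3, 2391 mod 4 = 3; sign now +1
(2391/23) = (22/23)   [reduce mod 23]
22 = 2^1·11; (2/23) = +1 since 23 mod 8 = 7, so (22/23) = (+1)^1·(11/23); sign now +1
reciprocity: (11/23) = -1·(23/11) since 11 mod 4 = 3, 23 mod 4 = 3; sign now -1
(23/11) = (1/11)   [reduce mod 11]
(1/11) = 1; final value = sign = -1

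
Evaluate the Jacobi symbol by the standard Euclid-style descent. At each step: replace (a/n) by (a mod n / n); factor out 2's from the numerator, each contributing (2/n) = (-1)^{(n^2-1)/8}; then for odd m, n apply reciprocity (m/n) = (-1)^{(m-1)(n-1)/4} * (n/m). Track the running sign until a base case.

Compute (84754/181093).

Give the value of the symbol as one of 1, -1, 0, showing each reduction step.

84754 = 2^1·42377; (2/181093) = -1 since 181093 mod 8 = 5, so (84754/181093) = (-1)^1·(42377/181093); sign now -1
reciprocity: (42377/181093) = +1·(181093/42377) since 42377 mod 4 = 1, 181093 mod 4 = 1; sign now -1
(181093/42377) = (11585/42377)   [reduce mod 42377]
reciprocity: (11585/42377) = +1·(42377/11585) since 11585 mod 4 = 1, 42377 mod 4 = 1; sign now -1
(42377/11585) = (7622/11585)   [reduce mod 11585]
7622 = 2^1·3811; (2/11585) = +1 since 11585 mod 8 = 1, so (7622/11585) = (+1)^1·(3811/11585); sign now -1
reciprocity: (3811/11585) = +1·(11585/3811) since 3811 mod 4 = 3, 11585 mod 4 = 1; sign now -1
(11585/3811) = (152/3811)   [reduce mod 3811]
152 = 2^3·19; (2/3811) = -1 since 3811 mod 8 = 3, so (152/3811) = (-1)^3·(19/3811); sign now +1
reciprocity: (19/3811) = -1·(3811/19) since 19 mod 4 = 3, 3811 mod 4 = 3; sign now -1
(3811/19) = (11/19)   [reduce mod 19]
reciprocity: (11/19) = -1·(19/11) since 11 mod 4 = 3, 19 mod 4 = 3; sign now +1
(19/11) = (8/11)   [reduce mod 11]
8 = 2^3·1; (2/11) = -1 since 11 mod 8 = 3, so (8/11) = (-1)^3·(1/11); sign now -1
(1/11) = 1; final value = sign = -1

-1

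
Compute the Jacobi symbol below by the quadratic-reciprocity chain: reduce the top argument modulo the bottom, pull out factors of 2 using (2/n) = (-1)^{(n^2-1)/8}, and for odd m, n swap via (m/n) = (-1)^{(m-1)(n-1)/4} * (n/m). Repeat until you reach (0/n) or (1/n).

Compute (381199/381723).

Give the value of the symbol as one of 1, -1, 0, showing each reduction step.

flip (381199/381723) -> (381723/381199): both odd, 381199 mod 4 = 3, 381723 mod 4 = 3, so the flip contributes -1; sign now -1
(381723/381199): 381723 mod 381199 = 524, so (381723/381199) = (524/381199)
factor out 2^2: 524 = 2^2·131; with 381199 mod 8 = 7, (2/381199) = +1; sign now -1; continue with (131/381199)
flip (131/381199) -> (381199/131): both odd, 131 mod 4 = 3, 381199 mod 4 = 3, so the flip contributes -1; sign now +1
(381199/131): 381199 mod 131 = 120, so (381199/131) = (120/131)
factor out 2^3: 120 = 2^3·15; with 131 mod 8 = 3, (2/131) = -1; sign now -1; continue with (15/131)
flip (15/131) -> (131/15): both odd, 15 mod 4 = 3, 131 mod 4 = 3, so the flip contributes -1; sign now +1
(131/15): 131 mod 15 = 11, so (131/15) = (11/15)
flip (11/15) -> (15/11): both odd, 11 mod 4 = 3, 15 mod 4 = 3, so the flip contributes -1; sign now -1
(15/11): 15 mod 11 = 4, so (15/11) = (4/11)
factor out 2^2: 4 = 2^2·1; with 11 mod 8 = 3, (2/11) = -1; sign now -1; continue with (1/11)
reached (1/11) = 1, so the symbol is -1

-1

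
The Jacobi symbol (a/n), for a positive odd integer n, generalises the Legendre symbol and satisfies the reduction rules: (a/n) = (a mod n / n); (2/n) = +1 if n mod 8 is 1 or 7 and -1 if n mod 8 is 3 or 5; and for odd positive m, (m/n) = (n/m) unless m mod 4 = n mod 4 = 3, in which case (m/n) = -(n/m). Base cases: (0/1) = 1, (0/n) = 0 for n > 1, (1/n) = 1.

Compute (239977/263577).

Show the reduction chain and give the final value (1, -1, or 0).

flip (239977/263577) -> (263577/239977): both odd, 239977 mod 4 = 1, 263577 mod 4 = 1, so the flip contributes +1; sign now +1
(263577/239977): 263577 mod 239977 = 23600, so (263577/239977) = (23600/239977)
factor out 2^4: 23600 = 2^4·1475; with 239977 mod 8 = 1, (2/239977) = +1; sign now +1; continue with (1475/239977)
flip (1475/239977) -> (239977/1475): both odd, 1475 mod 4 = 3, 239977 mod 4 = 1, so the flip contributes +1; sign now +1
(239977/1475): 239977 mod 1475 = 1027, so (239977/1475) = (1027/1475)
flip (1027/1475) -> (1475/1027): both odd, 1027 mod 4 = 3, 1475 mod 4 = 3, so the flip contributes -1; sign now -1
(1475/1027): 1475 mod 1027 = 448, so (1475/1027) = (448/1027)
factor out 2^6: 448 = 2^6·7; with 1027 mod 8 = 3, (2/1027) = -1; sign now -1; continue with (7/1027)
flip (7/1027) -> (1027/7): both odd, 7 mod 4 = 3, 1027 mod 4 = 3, so the flip contributes -1; sign now +1
(1027/7): 1027 mod 7 = 5, so (1027/7) = (5/7)
flip (5/7) -> (7/5): both odd, 5 mod 4 = 1, 7 mod 4 = 3, so the flip contributes +1; sign now +1
(7/5): 7 mod 5 = 2, so (7/5) = (2/5)
factor out 2^1: 2 = 2^1·1; with 5 mod 8 = 5, (2/5) = -1; sign now -1; continue with (1/5)
reached (1/5) = 1, so the symbol is -1

-1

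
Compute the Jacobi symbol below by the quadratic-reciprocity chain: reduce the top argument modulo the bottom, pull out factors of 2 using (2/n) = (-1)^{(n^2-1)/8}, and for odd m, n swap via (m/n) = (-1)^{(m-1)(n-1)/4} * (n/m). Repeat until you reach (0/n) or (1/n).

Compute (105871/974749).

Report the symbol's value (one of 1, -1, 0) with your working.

reciprocity: (105871/974749) = +1·(974749/105871) since 105871 mod 4 = 3, 974749 mod 4 = 1; sign now +1
(974749/105871) = (21910/105871)   [reduce mod 105871]
21910 = 2^1·10955; (2/105871) = +1 since 105871 mod 8 = 7, so (21910/105871) = (+1)^1·(10955/105871); sign now +1
reciprocity: (10955/105871) = -1·(105871/10955) since 10955 mod 4 = 3, 105871 mod 4 = 3; sign now -1
(105871/10955) = (7276/10955)   [reduce mod 10955]
7276 = 2^2·1819; (2/10955) = -1 since 10955 mod 8 = 3, so (7276/10955) = (-1)^2·(1819/10955); sign now -1
reciprocity: (1819/10955) = -1·(10955/1819) since 1819 mod 4 = 3, 10955 mod 4 = 3; sign now +1
(10955/1819) = (41/1819)   [reduce mod 1819]
reciprocity: (41/1819) = +1·(1819/41) since 41 mod 4 = 1, 1819 mod 4 = 3; sign now +1
(1819/41) = (15/41)   [reduce mod 41]
reciprocity: (15/41) = +1·(41/15) since 15 mod 4 = 3, 41 mod 4 = 1; sign now +1
(41/15) = (11/15)   [reduce mod 15]
reciprocity: (11/15) = -1·(15/11) since 11 mod 4 = 3, 15 mod 4 = 3; sign now -1
(15/11) = (4/11)   [reduce mod 11]
4 = 2^2·1; (2/11) = -1 since 11 mod 8 = 3, so (4/11) = (-1)^2·(1/11); sign now -1
(1/11) = 1; final value = sign = -1

-1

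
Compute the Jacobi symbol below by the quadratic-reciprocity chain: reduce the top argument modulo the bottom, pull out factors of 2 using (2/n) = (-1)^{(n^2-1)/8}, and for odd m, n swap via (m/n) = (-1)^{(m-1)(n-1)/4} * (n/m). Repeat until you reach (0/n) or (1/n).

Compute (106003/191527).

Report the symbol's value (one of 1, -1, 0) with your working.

flip (106003/191527) -> (191527/106003): both odd, 106003 mod 4 = 3, 191527 mod 4 = 3, so the flip contributes -1; sign now -1
(191527/106003): 191527 mod 106003 = 85524, so (191527/106003) = (85524/106003)
factor out 2^2: 85524 = 2^2·21381; with 106003 mod 8 = 3, (2/106003) = -1; sign now -1; continue with (21381/106003)
flip (21381/106003) -> (106003/21381): both odd, 21381 mod 4 = 1, 106003 mod 4 = 3, so the flip contributes +1; sign now -1
(106003/21381): 106003 mod 21381 = 20479, so (106003/21381) = (20479/21381)
flip (20479/21381) -> (21381/20479): both odd, 20479 mod 4 = 3, 21381 mod 4 = 1, so the flip contributes +1; sign now -1
(21381/20479): 21381 mod 20479 = 902, so (21381/20479) = (902/20479)
factor out 2^1: 902 = 2^1·451; with 20479 mod 8 = 7, (2/20479) = +1; sign now -1; continue with (451/20479)
flip (451/20479) -> (20479/451): both odd, 451 mod 4 = 3, 20479 mod 4 = 3, so the flip contributes -1; sign now +1
(20479/451): 20479 mod 451 = 184, so (20479/451) = (184/451)
factor out 2^3: 184 = 2^3·23; with 451 mod 8 = 3, (2/451) = -1; sign now -1; continue with (23/451)
flip (23/451) -> (451/23): both odd, 23 mod 4 = 3, 451 mod 4 = 3, so the flip contributes -1; sign now +1
(451/23): 451 mod 23 = 14, so (451/23) = (14/23)
factor out 2^1: 14 = 2^1·7; with 23 mod 8 = 7, (2/23) = +1; sign now +1; continue with (7/23)
flip (7/23) -> (23/7): both odd, 7 mod 4 = 3, 23 mod 4 = 3, so the flip contributes -1; sign now -1
(23/7): 23 mod 7 = 2, so (23/7) = (2/7)
factor out 2^1: 2 = 2^1·1; with 7 mod 8 = 7, (2/7) = +1; sign now -1; continue with (1/7)
reached (1/7) = 1, so the symbol is -1

-1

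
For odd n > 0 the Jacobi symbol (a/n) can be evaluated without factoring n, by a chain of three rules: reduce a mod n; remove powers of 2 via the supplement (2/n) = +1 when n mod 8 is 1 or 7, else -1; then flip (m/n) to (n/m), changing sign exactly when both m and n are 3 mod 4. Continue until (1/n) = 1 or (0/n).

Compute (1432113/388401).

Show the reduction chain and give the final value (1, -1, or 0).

0

(1432113/388401): 1432113 mod 388401 = 266910, so (1432113/388401) = (266910/388401)
factor out 2^1: 266910 = 2^1·133455; with 388401 mod 8 = 1, (2/388401) = +1; sign now +1; continue with (133455/388401)
flip (133455/388401) -> (388401/133455): both odd, 133455 mod 4 = 3, 388401 mod 4 = 1, so the flip contributes +1; sign now +1
(388401/133455): 388401 mod 133455 = 121491, so (388401/133455) = (121491/133455)
flip (121491/133455) -> (133455/121491): both odd, 121491 mod 4 = 3, 133455 mod 4 = 3, so the flip contributes -1; sign now -1
(133455/121491): 133455 mod 121491 = 11964, so (133455/121491) = (11964/121491)
factor out 2^2: 11964 = 2^2·2991; with 121491 mod 8 = 3, (2/121491) = -1; sign now -1; continue with (2991/121491)
flip (2991/121491) -> (121491/2991): both odd, 2991 mod 4 = 3, 121491 mod 4 = 3, so the flip contributes -1; sign now +1
(121491/2991): 121491 mod 2991 = 1851, so (121491/2991) = (1851/2991)
flip (1851/2991) -> (2991/1851): both odd, 1851 mod 4 = 3, 2991 mod 4 = 3, so the flip contributes -1; sign now -1
(2991/1851): 2991 mod 1851 = 1140, so (2991/1851) = (1140/1851)
factor out 2^2: 1140 = 2^2·285; with 1851 mod 8 = 3, (2/1851) = -1; sign now -1; continue with (285/1851)
flip (285/1851) -> (1851/285): both odd, 285 mod 4 = 1, 1851 mod 4 = 3, so the flip contributes +1; sign now -1
(1851/285): 1851 mod 285 = 141, so (1851/285) = (141/285)
flip (141/285) -> (285/141): both odd, 141 mod 4 = 1, 285 mod 4 = 1, so the flip contributes +1; sign now -1
(285/141): 285 mod 141 = 3, so (285/141) = (3/141)
flip (3/141) -> (141/3): both odd, 3 mod 4 = 3, 141 mod 4 = 1, so the flip contributes +1; sign now -1
(141/3): 141 mod 3 = 0, so (141/3) = (0/3)
reached (0/3); gcd(a, n) > 1, so (0/3) = 0 and the symbol is 0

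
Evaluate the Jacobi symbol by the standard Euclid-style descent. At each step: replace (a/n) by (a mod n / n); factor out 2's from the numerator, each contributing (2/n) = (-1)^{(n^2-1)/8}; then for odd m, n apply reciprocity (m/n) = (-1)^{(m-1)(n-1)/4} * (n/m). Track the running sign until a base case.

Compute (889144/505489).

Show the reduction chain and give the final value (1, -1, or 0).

(889144/505489): 889144 mod 505489 = 383655, so (889144/505489) = (383655/505489)
flip (383655/505489) -> (505489/383655): both odd, 383655 mod 4 = 3, 505489 mod 4 = 1, so the flip contributes +1; sign now +1
(505489/383655): 505489 mod 383655 = 121834, so (505489/383655) = (121834/383655)
factor out 2^1: 121834 = 2^1·60917; with 383655 mod 8 = 7, (2/383655) = +1; sign now +1; continue with (60917/383655)
flip (60917/383655) -> (383655/60917): both odd, 60917 mod 4 = 1, 383655 mod 4 = 3, so the flip contributes +1; sign now +1
(383655/60917): 383655 mod 60917 = 18153, so (383655/60917) = (18153/60917)
flip (18153/60917) -> (60917/18153): both odd, 18153 mod 4 = 1, 60917 mod 4 = 1, so the flip contributes +1; sign now +1
(60917/18153): 60917 mod 18153 = 6458, so (60917/18153) = (6458/18153)
factor out 2^1: 6458 = 2^1·3229; with 18153 mod 8 = 1, (2/18153) = +1; sign now +1; continue with (3229/18153)
flip (3229/18153) -> (18153/3229): both odd, 3229 mod 4 = 1, 18153 mod 4 = 1, so the flip contributes +1; sign now +1
(18153/3229): 18153 mod 3229 = 2008, so (18153/3229) = (2008/3229)
factor out 2^3: 2008 = 2^3·251; with 3229 mod 8 = 5, (2/3229) = -1; sign now -1; continue with (251/3229)
flip (251/3229) -> (3229/251): both odd, 251 mod 4 = 3, 3229 mod 4 = 1, so the flip contributes +1; sign now -1
(3229/251): 3229 mod 251 = 217, so (3229/251) = (217/251)
flip (217/251) -> (251/217): both odd, 217 mod 4 = 1, 251 mod 4 = 3, so the flip contributes +1; sign now -1
(251/217): 251 mod 217 = 34, so (251/217) = (34/217)
factor out 2^1: 34 = 2^1·17; with 217 mod 8 = 1, (2/217) = +1; sign now -1; continue with (17/217)
flip (17/217) -> (217/17): both odd, 17 mod 4 = 1, 217 mod 4 = 1, so the flip contributes +1; sign now -1
(217/17): 217 mod 17 = 13, so (217/17) = (13/17)
flip (13/17) -> (17/13): both odd, 13 mod 4 = 1, 17 mod 4 = 1, so the flip contributes +1; sign now -1
(17/13): 17 mod 13 = 4, so (17/13) = (4/13)
factor out 2^2: 4 = 2^2·1; with 13 mod 8 = 5, (2/13) = -1; sign now -1; continue with (1/13)
reached (1/13) = 1, so the symbol is -1

-1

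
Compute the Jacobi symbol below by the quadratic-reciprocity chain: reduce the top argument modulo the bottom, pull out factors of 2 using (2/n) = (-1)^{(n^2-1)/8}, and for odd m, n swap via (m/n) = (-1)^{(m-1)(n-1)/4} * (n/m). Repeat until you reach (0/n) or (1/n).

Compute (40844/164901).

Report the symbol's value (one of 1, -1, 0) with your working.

factor out 2^2: 40844 = 2^2·10211; with 164901 mod 8 = 5, (2/164901) = -1; sign now +1; continue with (10211/164901)
flip (10211/164901) -> (164901/10211): both odd, 10211 mod 4 = 3, 164901 mod 4 = 1, so the flip contributes +1; sign now +1
(164901/10211): 164901 mod 10211 = 1525, so (164901/10211) = (1525/10211)
flip (1525/10211) -> (10211/1525): both odd, 1525 mod 4 = 1, 10211 mod 4 = 3, so the flip contributes +1; sign now +1
(10211/1525): 10211 mod 1525 = 1061, so (10211/1525) = (1061/1525)
flip (1061/1525) -> (1525/1061): both odd, 1061 mod 4 = 1, 1525 mod 4 = 1, so the flip contributes +1; sign now +1
(1525/1061): 1525 mod 1061 = 464, so (1525/1061) = (464/1061)
factor out 2^4: 464 = 2^4·29; with 1061 mod 8 = 5, (2/1061) = -1; sign now +1; continue with (29/1061)
flip (29/1061) -> (1061/29): both odd, 29 mod 4 = 1, 1061 mod 4 = 1, so the flip contributes +1; sign now +1
(1061/29): 1061 mod 29 = 17, so (1061/29) = (17/29)
flip (17/29) -> (29/17): both odd, 17 mod 4 = 1, 29 mod 4 = 1, so the flip contributes +1; sign now +1
(29/17): 29 mod 17 = 12, so (29/17) = (12/17)
factor out 2^2: 12 = 2^2·3; with 17 mod 8 = 1, (2/17) = +1; sign now +1; continue with (3/17)
flip (3/17) -> (17/3): both odd, 3 mod 4 = 3, 17 mod 4 = 1, so the flip contributes +1; sign now +1
(17/3): 17 mod 3 = 2, so (17/3) = (2/3)
factor out 2^1: 2 = 2^1·1; with 3 mod 8 = 3, (2/3) = -1; sign now -1; continue with (1/3)
reached (1/3) = 1, so the symbol is -1

-1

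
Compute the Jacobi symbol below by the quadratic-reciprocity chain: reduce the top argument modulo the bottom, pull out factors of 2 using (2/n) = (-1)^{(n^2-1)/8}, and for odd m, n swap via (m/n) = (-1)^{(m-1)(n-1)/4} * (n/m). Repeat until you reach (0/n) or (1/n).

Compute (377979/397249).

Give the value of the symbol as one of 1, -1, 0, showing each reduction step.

0

flip (377979/397249) -> (397249/377979): both odd, 377979 mod 4 = 3, 397249 mod 4 = 1, so the flip contributes +1; sign now +1
(397249/377979): 397249 mod 377979 = 19270, so (397249/377979) = (19270/377979)
factor out 2^1: 19270 = 2^1·9635; with 377979 mod 8 = 3, (2/377979) = -1; sign now -1; continue with (9635/377979)
flip (9635/377979) -> (377979/9635): both odd, 9635 mod 4 = 3, 377979 mod 4 = 3, so the flip contributes -1; sign now +1
(377979/9635): 377979 mod 9635 = 2214, so (377979/9635) = (2214/9635)
factor out 2^1: 2214 = 2^1·1107; with 9635 mod 8 = 3, (2/9635) = -1; sign now -1; continue with (1107/9635)
flip (1107/9635) -> (9635/1107): both odd, 1107 mod 4 = 3, 9635 mod 4 = 3, so the flip contributes -1; sign now +1
(9635/1107): 9635 mod 1107 = 779, so (9635/1107) = (779/1107)
flip (779/1107) -> (1107/779): both odd, 779 mod 4 = 3, 1107 mod 4 = 3, so the flip contributes -1; sign now -1
(1107/779): 1107 mod 779 = 328, so (1107/779) = (328/779)
factor out 2^3: 328 = 2^3·41; with 779 mod 8 = 3, (2/779) = -1; sign now +1; continue with (41/779)
flip (41/779) -> (779/41): both odd, 41 mod 4 = 1, 779 mod 4 = 3, so the flip contributes +1; sign now +1
(779/41): 779 mod 41 = 0, so (779/41) = (0/41)
reached (0/41); gcd(a, n) > 1, so (0/41) = 0 and the symbol is 0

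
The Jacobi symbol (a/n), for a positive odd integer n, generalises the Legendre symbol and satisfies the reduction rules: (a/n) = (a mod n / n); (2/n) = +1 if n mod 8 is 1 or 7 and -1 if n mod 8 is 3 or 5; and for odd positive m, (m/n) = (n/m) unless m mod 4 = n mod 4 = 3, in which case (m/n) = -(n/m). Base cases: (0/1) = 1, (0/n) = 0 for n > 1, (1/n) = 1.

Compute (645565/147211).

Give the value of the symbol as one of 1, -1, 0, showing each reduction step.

-1

(645565/147211) = (56721/147211)   [reduce mod 147211]
reciprocity: (56721/147211) = +1·(147211/56721) since 56721 mod 4 = 1, 147211 mod 4 = 3; sign now +1
(147211/56721) = (33769/56721)   [reduce mod 56721]
reciprocity: (33769/56721) = +1·(56721/33769) since 33769 mod 4 = 1, 56721 mod 4 = 1; sign now +1
(56721/33769) = (22952/33769)   [reduce mod 33769]
22952 = 2^3·2869; (2/33769) = +1 since 33769 mod 8 = 1, so (22952/33769) = (+1)^3·(2869/33769); sign now +1
reciprocity: (2869/33769) = +1·(33769/2869) since 2869 mod 4 = 1, 33769 mod 4 = 1; sign now +1
(33769/2869) = (2210/2869)   [reduce mod 2869]
2210 = 2^1·1105; (2/2869) = -1 since 2869 mod 8 = 5, so (2210/2869) = (-1)^1·(1105/2869); sign now -1
reciprocity: (1105/2869) = +1·(2869/1105) since 1105 mod 4 = 1, 2869 mod 4 = 1; sign now -1
(2869/1105) = (659/1105)   [reduce mod 1105]
reciprocity: (659/1105) = +1·(1105/659) since 659 mod 4 = 3, 1105 mod 4 = 1; sign now -1
(1105/659) = (446/659)   [reduce mod 659]
446 = 2^1·223; (2/659) = -1 since 659 mod 8 = 3, so (446/659) = (-1)^1·(223/659); sign now +1
reciprocity: (223/659) = -1·(659/223) since 223 mod 4 = 3, 659 mod 4 = 3; sign now -1
(659/223) = (213/223)   [reduce mod 223]
reciprocity: (213/223) = +1·(223/213) since 213 mod 4 = 1, 223 mod 4 = 3; sign now -1
(223/213) = (10/213)   [reduce mod 213]
10 = 2^1·5; (2/213) = -1 since 213 mod 8 = 5, so (10/213) = (-1)^1·(5/213); sign now +1
reciprocity: (5/213) = +1·(213/5) since 5 mod 4 = 1, 213 mod 4 = 1; sign now +1
(213/5) = (3/5)   [reduce mod 5]
reciprocity: (3/5) = +1·(5/3) since 3 mod 4 = 3, 5 mod 4 = 1; sign now +1
(5/3) = (2/3)   [reduce mod 3]
2 = 2^1·1; (2/3) = -1 since 3 mod 8 = 3, so (2/3) = (-1)^1·(1/3); sign now -1
(1/3) = 1; final value = sign = -1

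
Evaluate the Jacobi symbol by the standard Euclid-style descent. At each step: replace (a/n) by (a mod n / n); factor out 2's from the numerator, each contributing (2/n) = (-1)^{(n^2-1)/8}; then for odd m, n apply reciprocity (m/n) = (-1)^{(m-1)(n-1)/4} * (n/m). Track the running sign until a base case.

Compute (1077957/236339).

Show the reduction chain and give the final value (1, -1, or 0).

(1077957/236339): 1077957 mod 236339 = 132601, so (1077957/236339) = (132601/236339)
flip (132601/236339) -> (236339/132601): both odd, 132601 mod 4 = 1, 236339 mod 4 = 3, so the flip contributes +1; sign now +1
(236339/132601): 236339 mod 132601 = 103738, so (236339/132601) = (103738/132601)
factor out 2^1: 103738 = 2^1·51869; with 132601 mod 8 = 1, (2/132601) = +1; sign now +1; continue with (51869/132601)
flip (51869/132601) -> (132601/51869): both odd, 51869 mod 4 = 1, 132601 mod 4 = 1, so the flip contributes +1; sign now +1
(132601/51869): 132601 mod 51869 = 28863, so (132601/51869) = (28863/51869)
flip (28863/51869) -> (51869/28863): both odd, 28863 mod 4 = 3, 51869 mod 4 = 1, so the flip contributes +1; sign now +1
(51869/28863): 51869 mod 28863 = 23006, so (51869/28863) = (23006/28863)
factor out 2^1: 23006 = 2^1·11503; with 28863 mod 8 = 7, (2/28863) = +1; sign now +1; continue with (11503/28863)
flip (11503/28863) -> (28863/11503): both odd, 11503 mod 4 = 3, 28863 mod 4 = 3, so the flip contributes -1; sign now -1
(28863/11503): 28863 mod 11503 = 5857, so (28863/11503) = (5857/11503)
flip (5857/11503) -> (11503/5857): both odd, 5857 mod 4 = 1, 11503 mod 4 = 3, so the flip contributes +1; sign now -1
(11503/5857): 11503 mod 5857 = 5646, so (11503/5857) = (5646/5857)
factor out 2^1: 5646 = 2^1·2823; with 5857 mod 8 = 1, (2/5857) = +1; sign now -1; continue with (2823/5857)
flip (2823/5857) -> (5857/2823): both odd, 2823 mod 4 = 3, 5857 mod 4 = 1, so the flip contributes +1; sign now -1
(5857/2823): 5857 mod 2823 = 211, so (5857/2823) = (211/2823)
flip (211/2823) -> (2823/211): both odd, 211 mod 4 = 3, 2823 mod 4 = 3, so the flip contributes -1; sign now +1
(2823/211): 2823 mod 211 = 80, so (2823/211) = (80/211)
factor out 2^4: 80 = 2^4·5; with 211 mod 8 = 3, (2/211) = -1; sign now +1; continue with (5/211)
flip (5/211) -> (211/5): both odd, 5 mod 4 = 1, 211 mod 4 = 3, so the flip contributes +1; sign now +1
(211/5): 211 mod 5 = 1, so (211/5) = (1/5)
reached (1/5) = 1, so the symbol is +1

1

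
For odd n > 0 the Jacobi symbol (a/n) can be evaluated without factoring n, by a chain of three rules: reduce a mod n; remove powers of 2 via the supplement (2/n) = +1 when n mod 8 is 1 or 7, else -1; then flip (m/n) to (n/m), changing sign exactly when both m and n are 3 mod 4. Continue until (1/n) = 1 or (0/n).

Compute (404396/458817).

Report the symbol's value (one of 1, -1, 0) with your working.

-1

factor out 2^2: 404396 = 2^2·101099; with 458817 mod 8 = 1, (2/458817) = +1; sign now +1; continue with (101099/458817)
flip (101099/458817) -> (458817/101099): both odd, 101099 mod 4 = 3, 458817 mod 4 = 1, so the flip contributes +1; sign now +1
(458817/101099): 458817 mod 101099 = 54421, so (458817/101099) = (54421/101099)
flip (54421/101099) -> (101099/54421): both odd, 54421 mod 4 = 1, 101099 mod 4 = 3, so the flip contributes +1; sign now +1
(101099/54421): 101099 mod 54421 = 46678, so (101099/54421) = (46678/54421)
factor out 2^1: 46678 = 2^1·23339; with 54421 mod 8 = 5, (2/54421) = -1; sign now -1; continue with (23339/54421)
flip (23339/54421) -> (54421/23339): both odd, 23339 mod 4 = 3, 54421 mod 4 = 1, so the flip contributes +1; sign now -1
(54421/23339): 54421 mod 23339 = 7743, so (54421/23339) = (7743/23339)
flip (7743/23339) -> (23339/7743): both odd, 7743 mod 4 = 3, 23339 mod 4 = 3, so the flip contributes -1; sign now +1
(23339/7743): 23339 mod 7743 = 110, so (23339/7743) = (110/7743)
factor out 2^1: 110 = 2^1·55; with 7743 mod 8 = 7, (2/7743) = +1; sign now +1; continue with (55/7743)
flip (55/7743) -> (7743/55): both odd, 55 mod 4 = 3, 7743 mod 4 = 3, so the flip contributes -1; sign now -1
(7743/55): 7743 mod 55 = 43, so (7743/55) = (43/55)
flip (43/55) -> (55/43): both odd, 43 mod 4 = 3, 55 mod 4 = 3, so the flip contributes -1; sign now +1
(55/43): 55 mod 43 = 12, so (55/43) = (12/43)
factor out 2^2: 12 = 2^2·3; with 43 mod 8 = 3, (2/43) = -1; sign now +1; continue with (3/43)
flip (3/43) -> (43/3): both odd, 3 mod 4 = 3, 43 mod 4 = 3, so the flip contributes -1; sign now -1
(43/3): 43 mod 3 = 1, so (43/3) = (1/3)
reached (1/3) = 1, so the symbol is -1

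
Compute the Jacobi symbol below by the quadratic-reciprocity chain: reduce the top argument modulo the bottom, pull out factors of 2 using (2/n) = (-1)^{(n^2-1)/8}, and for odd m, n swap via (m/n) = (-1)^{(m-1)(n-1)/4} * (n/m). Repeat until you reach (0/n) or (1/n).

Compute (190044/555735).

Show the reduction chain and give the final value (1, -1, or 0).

190044 = 2^2·47511; (2/555735) = +1 since 555735 mod 8 = 7, so (190044/555735) = (+1)^2·(47511/555735); sign now +1
reciprocity: (47511/555735) = -1·(555735/47511) since 47511 mod 4 = 3, 555735 mod 4 = 3; sign now -1
(555735/47511) = (33114/47511)   [reduce mod 47511]
33114 = 2^1·16557; (2/47511) = +1 since 47511 mod 8 = 7, so (33114/47511) = (+1)^1·(16557/47511); sign now -1
reciprocity: (16557/47511) = +1·(47511/16557) since 16557 mod 4 = 1, 47511 mod 4 = 3; sign now -1
(47511/16557) = (14397/16557)   [reduce mod 16557]
reciprocity: (14397/16557) = +1·(16557/14397) since 14397 mod 4 = 1, 16557 mod 4 = 1; sign now -1
(16557/14397) = (2160/14397)   [reduce mod 14397]
2160 = 2^4·135; (2/14397) = -1 since 14397 mod 8 = 5, so (2160/14397) = (-1)^4·(135/14397); sign now -1
reciprocity: (135/14397) = +1·(14397/135) since 135 mod 4 = 3, 14397 mod 4 = 1; sign now -1
(14397/135) = (87/135)   [reduce mod 135]
reciprocity: (87/135) = -1·(135/87) since 87 mod 4 = 3, 135 mod 4 = 3; sign now +1
(135/87) = (48/87)   [reduce mod 87]
48 = 2^4·3; (2/87) = +1 since 87 mod 8 = 7, so (48/87) = (+1)^4·(3/87); sign now +1
reciprocity: (3/87) = -1·(87/3) since 3 mod 4 = 3, 87 mod 4 = 3; sign now -1
(87/3) = (0/3)   [reduce mod 3]
(0/3) = 0   [gcd(a, n) > 1]; final value = 0

0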